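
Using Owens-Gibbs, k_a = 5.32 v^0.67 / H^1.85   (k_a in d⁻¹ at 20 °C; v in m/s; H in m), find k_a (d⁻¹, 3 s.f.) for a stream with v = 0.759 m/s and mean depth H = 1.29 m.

k_a = 5.32 × 0.759^0.67 / 1.29^1.85 = 5.32 × 0.8313 / 1.602 = 2.761 d⁻¹.

k_a ≈ 2.76 d⁻¹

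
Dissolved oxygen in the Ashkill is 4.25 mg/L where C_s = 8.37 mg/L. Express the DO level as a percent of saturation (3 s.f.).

50.8 % saturation

% saturation = C/C_s × 100 = 4.25/8.37 × 100 = 50.8 %.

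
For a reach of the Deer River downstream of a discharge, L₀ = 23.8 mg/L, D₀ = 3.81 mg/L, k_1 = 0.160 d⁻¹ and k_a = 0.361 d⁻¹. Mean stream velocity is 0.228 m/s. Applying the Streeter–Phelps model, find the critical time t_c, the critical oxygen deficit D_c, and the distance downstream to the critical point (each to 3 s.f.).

t_c ≈ 2.93 d; D_c ≈ 6.60 mg/L; x_c ≈ 57.7 km

With k_a/k_1 = 2.256 and 1 − D₀(k_a−k_1)/(k_1 L₀) = 0.7989,
t_c = ln(2.256 × 0.7989) / (0.361 − 0.160) = ln(1.803) / 0.2010 = 0.5892/0.2010 = 2.931 d.
L(t_c) = L₀ e^(−k_1 t_c) = 23.8 × 0.6256 = 14.89 mg/L, and at the critical point k_a D_c = k_1 L, so D_c = (0.160/0.361) × 14.89 = 6.599 mg/L.
x_c = v t_c = 0.228 m/s × 2.931 d × 86400 s/d = 57740 m ≈ 57.7 km.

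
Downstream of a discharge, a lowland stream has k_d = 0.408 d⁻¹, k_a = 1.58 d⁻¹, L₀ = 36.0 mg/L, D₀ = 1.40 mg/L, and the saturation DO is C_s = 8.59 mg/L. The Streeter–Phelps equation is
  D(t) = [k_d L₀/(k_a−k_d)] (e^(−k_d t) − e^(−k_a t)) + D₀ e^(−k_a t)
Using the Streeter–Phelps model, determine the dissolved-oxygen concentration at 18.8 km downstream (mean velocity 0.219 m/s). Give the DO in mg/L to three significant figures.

Travel time t = x/v = 18.8 km / (0.219 m/s) = 18800 m / 0.219 m/s = 85840 s = 0.9936 d.
k_d L₀/(k_a−k_d) = 0.408×36.0/(1.58−0.408) = 14.69/1.172 = 12.53 mg/L.
e^(−k_d t) = e^(−0.408×0.9936) = 0.6667; e^(−k_a t) = e^(−1.58×0.9936) = 0.2081.
D = 12.53 × (0.6667 − 0.2081) + 1.40 × 0.2081 = 5.748 + 0.2913 = 6.039 mg/L.
DO = C_s − D = 8.59 − 6.039 = 2.551 mg/L.

DO ≈ 2.55 mg/L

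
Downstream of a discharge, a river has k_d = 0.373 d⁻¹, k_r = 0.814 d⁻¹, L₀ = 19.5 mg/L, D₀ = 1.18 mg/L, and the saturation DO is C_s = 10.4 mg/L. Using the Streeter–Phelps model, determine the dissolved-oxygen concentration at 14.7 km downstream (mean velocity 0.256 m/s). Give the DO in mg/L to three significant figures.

DO ≈ 6.44 mg/L

Travel time t = x/v = 14.7 km / (0.256 m/s) = 14700 m / 0.256 m/s = 57420 s = 0.6646 d.
k_d L₀/(k_r−k_d) = 0.373×19.5/(0.814−0.373) = 7.274/0.4410 = 16.49 mg/L.
e^(−k_d t) = e^(−0.373×0.6646) = 0.7804; e^(−k_r t) = e^(−0.814×0.6646) = 0.5822.
D = 16.49 × (0.7804 − 0.5822) + 1.18 × 0.5822 = 3.270 + 0.6870 = 3.957 mg/L.
DO = C_s − D = 10.4 − 3.957 = 6.443 mg/L.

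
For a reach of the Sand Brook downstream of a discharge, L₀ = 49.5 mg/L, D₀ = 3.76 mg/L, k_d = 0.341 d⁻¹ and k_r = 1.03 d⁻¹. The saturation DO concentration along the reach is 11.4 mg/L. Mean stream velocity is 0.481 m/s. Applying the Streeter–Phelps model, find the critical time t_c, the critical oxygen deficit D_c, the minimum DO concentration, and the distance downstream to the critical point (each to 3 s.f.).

At the critical point dD/dt = 0, so k_d L₀ e^(−k_d t) = k_r D. Substituting D(t) from the Streeter–Phelps equation and solving for t gives
t_c = ln[(k_r/k_d)(1 − D₀(k_r−k_d)/(k_d L₀))] / (k_r−k_d).
Here k_r−k_d = 0.6890 d⁻¹ and 1 − D₀(k_r−k_d)/(k_d L₀) = 1 − 3.76×0.6890/(0.341×49.5) = 0.8465, so
t_c = ln(3.021 × 0.8465) / 0.6890 = 0.9388 / 0.6890 = 1.363 d.
D_c = (k_d/k_r) L₀ e^(−k_d t_c) = (0.341/1.03) × 49.5 × e^(−0.341×1.363) = 0.3311 × 49.5 × 0.6284 = 10.30 mg/L.
Minimum DO = C_s − D_c = 11.4 − 10.30 = 1.102 mg/L.
x_c = v t_c = 0.481 m/s × 1.363 d × 86400 s/d = 56630 m ≈ 56.6 km.

t_c ≈ 1.36 d; D_c ≈ 10.3 mg/L; min DO ≈ 1.10 mg/L; x_c ≈ 56.6 km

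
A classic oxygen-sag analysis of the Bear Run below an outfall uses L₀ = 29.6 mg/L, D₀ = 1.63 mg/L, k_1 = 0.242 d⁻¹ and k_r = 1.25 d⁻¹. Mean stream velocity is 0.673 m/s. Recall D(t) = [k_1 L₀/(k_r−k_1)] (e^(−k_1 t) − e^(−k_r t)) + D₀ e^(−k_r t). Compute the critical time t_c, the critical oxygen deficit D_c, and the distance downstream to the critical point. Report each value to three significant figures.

t_c = [1/(k_r−k_1)] ln[(k_r/k_1)(1 − D₀(k_r−k_1)/(k_1 L₀))]
= [1/(1.25−0.242)] ln[(1.25/0.242)(1 − 1.63×1.008/(0.242×29.6))]
= (1/1.008) ln[5.165 × 0.7706] = 0.9921 × ln(3.981) = 0.9921 × 1.381 = 1.370 d.
D_c = (k_1/k_r) L₀ e^(−k_1 t_c) = (0.242/1.25) × 29.6 × e^(−0.242×1.370) = 0.1936 × 29.6 × 0.7177 = 4.113 mg/L.
x_c = v t_c = 0.673 m/s × 1.370 d × 86400 s/d = 79690 m ≈ 79.7 km.

t_c ≈ 1.37 d; D_c ≈ 4.11 mg/L; x_c ≈ 79.7 km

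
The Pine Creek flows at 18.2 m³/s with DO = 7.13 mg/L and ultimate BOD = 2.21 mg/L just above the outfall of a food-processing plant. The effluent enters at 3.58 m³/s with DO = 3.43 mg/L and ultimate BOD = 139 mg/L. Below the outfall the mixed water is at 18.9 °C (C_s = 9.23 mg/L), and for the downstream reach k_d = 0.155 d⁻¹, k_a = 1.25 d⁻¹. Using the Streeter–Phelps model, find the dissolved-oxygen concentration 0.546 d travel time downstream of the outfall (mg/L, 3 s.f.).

DO ≈ 6.42 mg/L

Mixed DO = (18.2×7.13 + 3.58×3.43)/(18.2+3.58) = 142.0/21.78 = 6.522 mg/L.
Mixed L₀ = (18.2×2.21 + 3.58×139)/(21.78) = 537.8/21.78 = 24.69 mg/L.
Initial deficit D₀ = C_s − DO₀ = 9.23 − 6.522 = 2.708 mg/L.
D(0.546) = [0.155×24.69/(1.25−0.155)](e^(−0.155×0.546) − e^(−1.25×0.546)) + 2.708 e^(−1.25×0.546)
= 3.496 × (0.9189 − 0.5054) + 2.708 × 0.5054 = 2.814 mg/L.
DO = 9.23 − 2.814 = 6.416 mg/L.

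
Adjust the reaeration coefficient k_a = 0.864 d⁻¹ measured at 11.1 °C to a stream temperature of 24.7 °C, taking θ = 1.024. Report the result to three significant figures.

k_a(T₂) = k_a(T₁) · θ^(T₂−T₁) = 0.864 × 1.024^(24.7−11.1)
= 0.864 × 1.024^13.6 = 0.864 × 1.381 = 1.193 d⁻¹.

k_a ≈ 1.19 d⁻¹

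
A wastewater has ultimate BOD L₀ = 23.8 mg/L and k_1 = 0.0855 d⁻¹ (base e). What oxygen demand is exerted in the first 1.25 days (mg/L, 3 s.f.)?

y_t = L₀(1 − e^(−k_1 t)) = 23.8 × (1 − e^(−0.0855×1.25))
= 23.8 × (1 − 0.8986) = 23.8 × 0.1014 = 2.412 mg/L.

y ≈ 2.41 mg/L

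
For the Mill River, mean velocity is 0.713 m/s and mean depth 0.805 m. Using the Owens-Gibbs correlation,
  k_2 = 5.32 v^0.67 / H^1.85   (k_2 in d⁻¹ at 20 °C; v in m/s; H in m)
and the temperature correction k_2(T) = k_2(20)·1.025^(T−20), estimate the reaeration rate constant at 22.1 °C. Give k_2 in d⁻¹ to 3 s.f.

k_2 ≈ 6.67 d⁻¹

k_2(20) = 5.32 × 0.713^0.67 / 0.805^1.85 = 5.32 × 0.7972 / 0.6695 = 6.335 d⁻¹.
k_2(22.1) = 6.335 × 1.025^(22.1−20) = 6.335 × 1.053 = 6.672 d⁻¹.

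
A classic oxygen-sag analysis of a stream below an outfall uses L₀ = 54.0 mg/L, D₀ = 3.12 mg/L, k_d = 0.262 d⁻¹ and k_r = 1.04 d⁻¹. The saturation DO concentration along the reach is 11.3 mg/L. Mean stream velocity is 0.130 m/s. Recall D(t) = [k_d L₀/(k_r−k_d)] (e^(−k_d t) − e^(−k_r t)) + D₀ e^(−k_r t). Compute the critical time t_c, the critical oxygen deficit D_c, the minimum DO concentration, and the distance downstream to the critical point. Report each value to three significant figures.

t_c ≈ 1.53 d; D_c ≈ 9.11 mg/L; min DO ≈ 2.19 mg/L; x_c ≈ 17.2 km

With k_r/k_d = 3.969 and 1 − D₀(k_r−k_d)/(k_d L₀) = 0.8284,
t_c = ln(3.969 × 0.8284) / (1.04 − 0.262) = ln(3.288) / 0.7780 = 1.190/0.7780 = 1.530 d.
L(t_c) = L₀ e^(−k_d t_c) = 54.0 × 0.6697 = 36.17 mg/L, and at the critical point k_r D_c = k_d L, so D_c = (0.262/1.04) × 36.17 = 9.111 mg/L.
Minimum DO = C_s − D_c = 11.3 − 9.111 = 2.189 mg/L.
x_c = v t_c = 0.130 m/s × 1.530 d × 86400 s/d = 17190 m ≈ 17.2 km.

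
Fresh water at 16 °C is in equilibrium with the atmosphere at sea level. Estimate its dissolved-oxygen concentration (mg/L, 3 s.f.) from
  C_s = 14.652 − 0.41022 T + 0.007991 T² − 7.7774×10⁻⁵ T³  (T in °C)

C_s = 14.652 − 0.41022×16 + 0.007991×16² − 7.7774×10⁻⁵×16³ = 9.816 mg/L.

C_s ≈ 9.82 mg/L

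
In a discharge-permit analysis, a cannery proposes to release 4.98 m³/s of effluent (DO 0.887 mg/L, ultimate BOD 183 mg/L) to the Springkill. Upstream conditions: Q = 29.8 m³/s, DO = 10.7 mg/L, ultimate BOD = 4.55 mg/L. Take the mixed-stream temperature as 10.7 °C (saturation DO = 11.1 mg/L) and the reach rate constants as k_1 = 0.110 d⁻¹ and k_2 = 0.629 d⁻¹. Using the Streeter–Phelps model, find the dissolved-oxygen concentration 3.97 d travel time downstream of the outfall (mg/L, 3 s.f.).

DO ≈ 7.35 mg/L

Mixed DO = (29.8×10.7 + 4.98×0.887)/(29.8+4.98) = 323.3/34.78 = 9.295 mg/L.
Mixed L₀ = (29.8×4.55 + 4.98×183)/(34.78) = 1047/34.78 = 30.10 mg/L.
Initial deficit D₀ = C_s − DO₀ = 11.1 − 9.295 = 1.805 mg/L.
D(3.97) = [0.110×30.10/(0.629−0.110)](e^(−0.110×3.97) − e^(−0.629×3.97)) + 1.805 e^(−0.629×3.97)
= 6.380 × (0.6462 − 0.08232) + 1.805 × 0.08232 = 3.746 mg/L.
DO = 11.1 − 3.746 = 7.354 mg/L.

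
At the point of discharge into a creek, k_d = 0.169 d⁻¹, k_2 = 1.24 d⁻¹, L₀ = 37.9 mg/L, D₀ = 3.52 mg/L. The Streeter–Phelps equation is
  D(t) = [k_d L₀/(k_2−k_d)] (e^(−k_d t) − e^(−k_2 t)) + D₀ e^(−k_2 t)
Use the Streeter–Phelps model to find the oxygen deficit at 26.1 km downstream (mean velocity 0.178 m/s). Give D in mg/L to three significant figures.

D ≈ 4.19 mg/L

Travel time t = x/v = 26.1 km / (0.178 m/s) = 26100 m / 0.178 m/s = 146600 s = 1.697 d.
k_d L₀/(k_2−k_d) = 0.169×37.9/(1.24−0.169) = 6.405/1.071 = 5.980 mg/L.
e^(−k_d t) = e^(−0.169×1.697) = 0.7507; e^(−k_2 t) = e^(−1.24×1.697) = 0.1219.
D = 5.980 × (0.7507 − 0.1219) + 3.52 × 0.1219 = 3.760 + 0.4292 = 4.189 mg/L.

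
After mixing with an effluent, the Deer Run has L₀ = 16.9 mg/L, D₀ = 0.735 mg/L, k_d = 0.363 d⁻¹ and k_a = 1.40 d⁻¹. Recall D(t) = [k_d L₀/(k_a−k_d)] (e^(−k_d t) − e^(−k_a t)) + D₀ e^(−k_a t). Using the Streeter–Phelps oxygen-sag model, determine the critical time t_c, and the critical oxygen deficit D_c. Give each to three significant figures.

t_c ≈ 1.17 d; D_c ≈ 2.86 mg/L

With k_a/k_d = 3.857 and 1 − D₀(k_a−k_d)/(k_d L₀) = 0.8758,
t_c = ln(3.857 × 0.8758) / (1.40 − 0.363) = ln(3.378) / 1.037 = 1.217/1.037 = 1.174 d.
D_c = (k_d/k_a) L₀ e^(−k_d t_c) = (0.363/1.40) × 16.9 × e^(−0.363×1.174) = 0.2593 × 16.9 × 0.6531 = 2.862 mg/L.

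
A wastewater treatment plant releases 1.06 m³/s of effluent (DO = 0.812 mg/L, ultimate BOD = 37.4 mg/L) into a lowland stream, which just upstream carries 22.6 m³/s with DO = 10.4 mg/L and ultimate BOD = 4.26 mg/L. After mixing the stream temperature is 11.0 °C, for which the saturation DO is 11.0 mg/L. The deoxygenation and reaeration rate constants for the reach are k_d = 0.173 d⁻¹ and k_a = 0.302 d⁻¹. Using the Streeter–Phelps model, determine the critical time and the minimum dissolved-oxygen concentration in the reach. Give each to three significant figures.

t_c ≈ 3.21 d; minimum DO ≈ 9.11 mg/L

Mixed DO = (22.6×10.4 + 1.06×0.812)/(22.6+1.06) = 235.9/23.66 = 9.970 mg/L.
Mixed L₀ = (22.6×4.26 + 1.06×37.4)/(23.66) = 135.9/23.66 = 5.745 mg/L.
Initial deficit D₀ = C_s − DO₀ = 11.0 − 9.970 = 1.030 mg/L.
t_c = (1/0.1290) ln[(0.302/0.173)(1 − 1.030×0.1290/(0.173×5.745))] = 7.752 × ln(1.512) = 3.207 d.
D_c = (0.173/0.302) × 5.745 × e^(−0.173×3.207) = 0.5728 × 5.745 × 0.5742 = 1.890 mg/L.
Minimum DO = 11.0 − 1.890 = 9.110 mg/L.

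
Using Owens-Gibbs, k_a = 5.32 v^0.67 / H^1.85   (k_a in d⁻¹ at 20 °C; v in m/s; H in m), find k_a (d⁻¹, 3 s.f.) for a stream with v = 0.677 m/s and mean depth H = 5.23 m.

k_a = 5.32 × 0.677^0.67 / 5.23^1.85 = 5.32 × 0.7700 / 21.34 = 0.1919 d⁻¹.

k_a ≈ 0.192 d⁻¹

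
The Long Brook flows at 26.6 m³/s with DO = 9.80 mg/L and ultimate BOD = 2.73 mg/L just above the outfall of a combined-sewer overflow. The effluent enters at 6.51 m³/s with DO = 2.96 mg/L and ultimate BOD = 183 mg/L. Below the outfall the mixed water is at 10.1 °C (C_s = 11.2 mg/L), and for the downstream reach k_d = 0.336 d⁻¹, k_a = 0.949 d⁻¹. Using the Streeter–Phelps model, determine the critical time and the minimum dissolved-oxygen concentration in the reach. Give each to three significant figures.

Mixed DO = (26.6×9.80 + 6.51×2.96)/(26.6+6.51) = 279.9/33.11 = 8.455 mg/L.
Mixed L₀ = (26.6×2.73 + 6.51×183)/(33.11) = 1264/33.11 = 38.17 mg/L.
Initial deficit D₀ = C_s − DO₀ = 11.2 − 8.455 = 2.745 mg/L.
t_c = (1/0.6130) ln[(0.949/0.336)(1 − 2.745×0.6130/(0.336×38.17))] = 1.631 × ln(2.454) = 1.464 d.
D_c = (0.336/0.949) × 38.17 × e^(−0.336×1.464) = 0.3541 × 38.17 × 0.6114 = 8.263 mg/L.
Minimum DO = 11.2 − 8.263 = 2.937 mg/L.

t_c ≈ 1.46 d; minimum DO ≈ 2.94 mg/L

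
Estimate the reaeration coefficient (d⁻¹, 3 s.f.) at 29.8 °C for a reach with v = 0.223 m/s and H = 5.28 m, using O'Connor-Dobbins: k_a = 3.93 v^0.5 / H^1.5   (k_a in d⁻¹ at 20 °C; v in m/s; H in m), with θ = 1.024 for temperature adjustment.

k_a(20) = 3.93 × 0.223^0.5 / 5.28^1.5 = 3.93 × 0.4722 / 12.13 = 0.1530 d⁻¹.
k_a(29.8) = 0.1530 × 1.024^(29.8−20) = 0.1530 × 1.262 = 0.1930 d⁻¹.

k_a ≈ 0.193 d⁻¹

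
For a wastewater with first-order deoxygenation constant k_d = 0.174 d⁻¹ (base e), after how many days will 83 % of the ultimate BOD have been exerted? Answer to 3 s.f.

t ≈ 10.2 d

y/L₀ = 1 − e^(−k_d t) = 0.83 ⇒ e^(−k_d t) = 0.170
t = −ln(0.170) / 0.174 = 1.772 / 0.174 = 10.18 d.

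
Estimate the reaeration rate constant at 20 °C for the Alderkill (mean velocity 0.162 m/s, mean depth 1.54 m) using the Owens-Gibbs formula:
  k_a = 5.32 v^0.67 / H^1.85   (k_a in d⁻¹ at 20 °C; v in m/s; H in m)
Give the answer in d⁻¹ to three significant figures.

k_a = 5.32 × 0.162^0.67 / 1.54^1.85 = 5.32 × 0.2954 / 2.223 = 0.7069 d⁻¹.

k_a ≈ 0.707 d⁻¹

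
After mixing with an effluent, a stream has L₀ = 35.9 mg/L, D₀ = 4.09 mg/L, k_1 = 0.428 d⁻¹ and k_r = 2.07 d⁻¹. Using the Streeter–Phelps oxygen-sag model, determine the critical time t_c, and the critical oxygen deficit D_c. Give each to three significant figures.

t_c ≈ 0.610 d; D_c ≈ 5.72 mg/L

t_c = [1/(k_r−k_1)] ln[(k_r/k_1)(1 − D₀(k_r−k_1)/(k_1 L₀))]
= [1/(2.07−0.428)] ln[(2.07/0.428)(1 − 4.09×1.642/(0.428×35.9))]
= (1/1.642) ln[4.836 × 0.5629] = 0.6090 × ln(2.723) = 0.6090 × 1.002 = 0.6100 d.
D_c = (k_1/k_r) L₀ e^(−k_1 t_c) = (0.428/2.07) × 35.9 × e^(−0.428×0.6100) = 0.2068 × 35.9 × 0.7702 = 5.717 mg/L.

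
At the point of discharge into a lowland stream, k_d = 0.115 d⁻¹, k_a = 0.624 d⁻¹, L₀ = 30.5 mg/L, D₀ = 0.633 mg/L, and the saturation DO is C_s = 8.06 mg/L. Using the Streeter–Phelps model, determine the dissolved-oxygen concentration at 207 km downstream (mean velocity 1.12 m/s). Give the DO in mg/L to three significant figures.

Travel time t = x/v = 207 km / (1.12 m/s) = 207000 m / 1.12 m/s = 184800 s = 2.139 d.
k_d L₀/(k_a−k_d) = 0.115×30.5/(0.624−0.115) = 3.508/0.5090 = 6.891 mg/L.
e^(−k_d t) = e^(−0.115×2.139) = 0.7819; e^(−k_a t) = e^(−0.624×2.139) = 0.2632.
D = 6.891 × (0.7819 − 0.2632) + 0.633 × 0.2632 = 3.574 + 0.1666 = 3.741 mg/L.
DO = C_s − D = 8.06 − 3.741 = 4.319 mg/L.

DO ≈ 4.32 mg/L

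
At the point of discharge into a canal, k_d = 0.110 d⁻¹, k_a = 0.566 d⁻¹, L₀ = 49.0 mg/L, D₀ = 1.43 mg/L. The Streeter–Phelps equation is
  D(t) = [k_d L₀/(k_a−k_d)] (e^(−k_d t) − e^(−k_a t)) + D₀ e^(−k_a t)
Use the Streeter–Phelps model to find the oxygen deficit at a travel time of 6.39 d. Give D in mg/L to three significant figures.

k_d L₀/(k_a−k_d) = 0.110×49.0/(0.566−0.110) = 5.390/0.4560 = 11.82 mg/L.
e^(−k_d t) = e^(−0.110×6.390) = 0.4951; e^(−k_a t) = e^(−0.566×6.390) = 0.02687.
D = 11.82 × (0.4951 − 0.02687) + 1.43 × 0.02687 = 5.535 + 0.03842 = 5.574 mg/L.

D ≈ 5.57 mg/L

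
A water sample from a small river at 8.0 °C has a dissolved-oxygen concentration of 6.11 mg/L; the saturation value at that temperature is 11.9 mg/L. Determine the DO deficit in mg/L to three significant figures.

D = C_s − C = 11.9 − 6.11 = 5.79 mg/L.

D ≈ 5.79 mg/L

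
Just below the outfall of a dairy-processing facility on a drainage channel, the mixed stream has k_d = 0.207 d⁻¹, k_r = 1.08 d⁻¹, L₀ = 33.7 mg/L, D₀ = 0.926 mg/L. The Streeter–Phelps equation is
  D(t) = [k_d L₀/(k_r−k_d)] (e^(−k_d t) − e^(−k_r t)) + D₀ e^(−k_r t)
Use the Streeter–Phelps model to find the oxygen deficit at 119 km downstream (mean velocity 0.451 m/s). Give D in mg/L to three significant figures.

Travel time t = x/v = 119 km / (0.451 m/s) = 119000 m / 0.451 m/s = 263900 s = 3.054 d.
k_d L₀/(k_r−k_d) = 0.207×33.7/(1.08−0.207) = 6.976/0.8730 = 7.991 mg/L.
e^(−k_d t) = e^(−0.207×3.054) = 0.5314; e^(−k_r t) = e^(−1.08×3.054) = 0.03695.
D = 7.991 × (0.5314 − 0.03695) + 0.926 × 0.03695 = 3.951 + 0.03421 = 3.986 mg/L.

D ≈ 3.99 mg/L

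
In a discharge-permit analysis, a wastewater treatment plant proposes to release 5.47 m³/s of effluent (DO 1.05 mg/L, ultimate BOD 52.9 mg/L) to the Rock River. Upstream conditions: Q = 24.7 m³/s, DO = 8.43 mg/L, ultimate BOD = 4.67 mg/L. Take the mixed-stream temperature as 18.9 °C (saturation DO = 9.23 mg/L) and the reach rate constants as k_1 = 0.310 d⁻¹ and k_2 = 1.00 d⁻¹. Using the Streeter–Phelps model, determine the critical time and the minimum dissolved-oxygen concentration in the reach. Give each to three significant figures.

t_c ≈ 1.06 d; minimum DO ≈ 6.24 mg/L

Mixed DO = (24.7×8.43 + 5.47×1.05)/(24.7+5.47) = 214.0/30.17 = 7.092 mg/L.
Mixed L₀ = (24.7×4.67 + 5.47×52.9)/(30.17) = 404.7/30.17 = 13.41 mg/L.
Initial deficit D₀ = C_s − DO₀ = 9.23 − 7.092 = 2.138 mg/L.
t_c = (1/0.6900) ln[(1.00/0.310)(1 − 2.138×0.6900/(0.310×13.41))] = 1.449 × ln(2.081) = 1.062 d.
D_c = (0.310/1.00) × 13.41 × e^(−0.310×1.062) = 0.3100 × 13.41 × 0.7194 = 2.992 mg/L.
Minimum DO = 9.23 − 2.992 = 6.238 mg/L.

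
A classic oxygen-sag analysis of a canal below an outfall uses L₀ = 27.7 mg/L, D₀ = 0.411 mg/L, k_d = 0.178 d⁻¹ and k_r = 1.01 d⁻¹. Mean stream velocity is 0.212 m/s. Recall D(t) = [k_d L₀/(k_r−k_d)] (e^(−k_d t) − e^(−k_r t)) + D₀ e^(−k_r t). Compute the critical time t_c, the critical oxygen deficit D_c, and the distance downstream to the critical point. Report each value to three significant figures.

t_c = [1/(k_r−k_d)] ln[(k_r/k_d)(1 − D₀(k_r−k_d)/(k_d L₀))]
= [1/(1.01−0.178)] ln[(1.01/0.178)(1 − 0.411×0.8320/(0.178×27.7))]
= (1/0.8320) ln[5.674 × 0.9306] = 1.202 × ln(5.281) = 1.202 × 1.664 = 2.000 d.
L(t_c) = L₀ e^(−k_d t_c) = 27.7 × 0.7005 = 19.40 mg/L, and at the critical point k_r D_c = k_d L, so D_c = (0.178/1.01) × 19.40 = 3.420 mg/L.
x_c = v t_c = 0.212 m/s × 2.000 d × 86400 s/d = 36630 m ≈ 36.6 km.

t_c ≈ 2.00 d; D_c ≈ 3.42 mg/L; x_c ≈ 36.6 km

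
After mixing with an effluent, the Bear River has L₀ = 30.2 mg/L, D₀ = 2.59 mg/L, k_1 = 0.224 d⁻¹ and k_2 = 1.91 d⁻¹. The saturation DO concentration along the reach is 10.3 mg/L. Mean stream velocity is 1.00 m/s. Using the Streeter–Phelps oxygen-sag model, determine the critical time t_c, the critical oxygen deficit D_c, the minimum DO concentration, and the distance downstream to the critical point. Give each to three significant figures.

With k_2/k_1 = 8.527 and 1 − D₀(k_2−k_1)/(k_1 L₀) = 0.3545,
t_c = ln(8.527 × 0.3545) / (1.91 − 0.224) = ln(3.023) / 1.686 = 1.106/1.686 = 0.6561 d.
D_c = (k_1/k_2) L₀ e^(−k_1 t_c) = (0.224/1.91) × 30.2 × e^(−0.224×0.6561) = 0.1173 × 30.2 × 0.8633 = 3.058 mg/L.
Minimum DO = C_s − D_c = 10.3 − 3.058 = 7.242 mg/L.
x_c = v t_c = 1.00 m/s × 0.6561 d × 86400 s/d = 56680 m ≈ 56.7 km.

t_c ≈ 0.656 d; D_c ≈ 3.06 mg/L; min DO ≈ 7.24 mg/L; x_c ≈ 56.7 km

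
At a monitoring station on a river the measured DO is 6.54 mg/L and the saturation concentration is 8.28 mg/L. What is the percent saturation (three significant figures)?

% saturation = C/C_s × 100 = 6.54/8.28 × 100 = 79.0 %.

79.0 % saturation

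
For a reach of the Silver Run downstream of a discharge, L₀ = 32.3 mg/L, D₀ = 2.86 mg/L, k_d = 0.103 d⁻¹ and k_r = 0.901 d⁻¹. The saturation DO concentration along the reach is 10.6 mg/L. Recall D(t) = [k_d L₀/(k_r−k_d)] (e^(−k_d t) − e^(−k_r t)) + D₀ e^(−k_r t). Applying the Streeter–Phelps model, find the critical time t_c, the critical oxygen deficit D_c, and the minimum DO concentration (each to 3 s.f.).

t_c ≈ 1.27 d; D_c ≈ 3.24 mg/L; min DO ≈ 7.36 mg/L

At the critical point dD/dt = 0, so k_d L₀ e^(−k_d t) = k_r D. Substituting D(t) from the Streeter–Phelps equation and solving for t gives
t_c = ln[(k_r/k_d)(1 − D₀(k_r−k_d)/(k_d L₀))] / (k_r−k_d).
Here k_r−k_d = 0.7980 d⁻¹ and 1 − D₀(k_r−k_d)/(k_d L₀) = 1 − 2.86×0.7980/(0.103×32.3) = 0.3140, so
t_c = ln(8.748 × 0.3140) / 0.7980 = 1.010 / 0.7980 = 1.266 d.
L(t_c) = L₀ e^(−k_d t_c) = 32.3 × 0.8777 = 28.35 mg/L, and at the critical point k_r D_c = k_d L, so D_c = (0.103/0.901) × 28.35 = 3.241 mg/L.
Minimum DO = C_s − D_c = 10.6 − 3.241 = 7.359 mg/L.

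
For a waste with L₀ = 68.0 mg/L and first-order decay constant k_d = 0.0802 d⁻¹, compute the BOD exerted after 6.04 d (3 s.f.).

y_t = L₀(1 − e^(−k_d t)) = 68.0 × (1 − e^(−0.0802×6.04))
= 68.0 × (1 − 0.6161) = 68.0 × 0.3839 = 26.11 mg/L.

y ≈ 26.1 mg/L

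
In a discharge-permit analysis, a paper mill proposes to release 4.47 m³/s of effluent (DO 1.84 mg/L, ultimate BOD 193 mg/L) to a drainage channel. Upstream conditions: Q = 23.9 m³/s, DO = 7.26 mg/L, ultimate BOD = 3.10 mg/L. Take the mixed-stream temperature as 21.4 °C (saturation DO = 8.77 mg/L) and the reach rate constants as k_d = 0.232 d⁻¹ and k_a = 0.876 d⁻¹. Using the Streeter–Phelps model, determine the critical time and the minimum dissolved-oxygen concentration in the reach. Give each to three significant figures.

Mixed DO = (23.9×7.26 + 4.47×1.84)/(23.9+4.47) = 181.7/28.37 = 6.406 mg/L.
Mixed L₀ = (23.9×3.10 + 4.47×193)/(28.37) = 936.8/28.37 = 33.02 mg/L.
Initial deficit D₀ = C_s − DO₀ = 8.77 − 6.406 = 2.364 mg/L.
t_c = (1/0.6440) ln[(0.876/0.232)(1 − 2.364×0.6440/(0.232×33.02))] = 1.553 × ln(3.026) = 1.719 d.
D_c = (0.232/0.876) × 33.02 × e^(−0.232×1.719) = 0.2648 × 33.02 × 0.6711 = 5.869 mg/L.
Minimum DO = 8.77 − 5.869 = 2.901 mg/L.

t_c ≈ 1.72 d; minimum DO ≈ 2.90 mg/L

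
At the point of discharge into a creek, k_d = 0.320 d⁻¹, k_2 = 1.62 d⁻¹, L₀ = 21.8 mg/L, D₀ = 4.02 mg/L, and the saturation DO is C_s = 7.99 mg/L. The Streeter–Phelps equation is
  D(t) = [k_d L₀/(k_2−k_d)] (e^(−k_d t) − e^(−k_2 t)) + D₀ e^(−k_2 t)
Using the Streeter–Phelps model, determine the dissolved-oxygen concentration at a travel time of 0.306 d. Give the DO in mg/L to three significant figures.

DO ≈ 3.94 mg/L

k_d L₀/(k_2−k_d) = 0.320×21.8/(1.62−0.320) = 6.976/1.300 = 5.366 mg/L.
e^(−k_d t) = e^(−0.320×0.3060) = 0.9067; e^(−k_2 t) = e^(−1.62×0.3060) = 0.6091.
D = 5.366 × (0.9067 − 0.6091) + 4.02 × 0.6091 = 1.597 + 2.449 = 4.046 mg/L.
DO = C_s − D = 7.99 − 4.046 = 3.944 mg/L.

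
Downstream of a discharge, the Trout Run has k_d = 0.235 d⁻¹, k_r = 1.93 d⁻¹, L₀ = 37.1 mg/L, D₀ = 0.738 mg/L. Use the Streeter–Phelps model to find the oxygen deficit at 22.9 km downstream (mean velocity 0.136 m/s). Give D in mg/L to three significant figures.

Travel time t = x/v = 22.9 km / (0.136 m/s) = 22900 m / 0.136 m/s = 168400 s = 1.949 d.
k_d L₀/(k_r−k_d) = 0.235×37.1/(1.93−0.235) = 8.719/1.695 = 5.144 mg/L.
e^(−k_d t) = e^(−0.235×1.949) = 0.6326; e^(−k_r t) = e^(−1.93×1.949) = 0.02325.
D = 5.144 × (0.6326 − 0.02325) + 0.738 × 0.02325 = 3.134 + 0.01716 = 3.151 mg/L.

D ≈ 3.15 mg/L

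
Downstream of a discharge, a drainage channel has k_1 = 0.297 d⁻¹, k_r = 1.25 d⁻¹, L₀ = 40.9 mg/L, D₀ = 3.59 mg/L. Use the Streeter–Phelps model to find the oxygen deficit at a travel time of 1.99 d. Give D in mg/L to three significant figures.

k_1 L₀/(k_r−k_1) = 0.297×40.9/(1.25−0.297) = 12.15/0.9530 = 12.75 mg/L.
e^(−k_1 t) = e^(−0.297×1.990) = 0.5538; e^(−k_r t) = e^(−1.25×1.990) = 0.08312.
D = 12.75 × (0.5538 − 0.08312) + 3.59 × 0.08312 = 5.999 + 0.2984 = 6.297 mg/L.

D ≈ 6.30 mg/L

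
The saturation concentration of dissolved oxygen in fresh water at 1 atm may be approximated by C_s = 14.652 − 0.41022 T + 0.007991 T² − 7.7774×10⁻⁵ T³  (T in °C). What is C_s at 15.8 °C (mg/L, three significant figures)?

C_s = 14.652 − 0.41022×15.8 + 0.007991×15.8² − 7.7774×10⁻⁵×15.8³ = 9.859 mg/L.

C_s ≈ 9.86 mg/L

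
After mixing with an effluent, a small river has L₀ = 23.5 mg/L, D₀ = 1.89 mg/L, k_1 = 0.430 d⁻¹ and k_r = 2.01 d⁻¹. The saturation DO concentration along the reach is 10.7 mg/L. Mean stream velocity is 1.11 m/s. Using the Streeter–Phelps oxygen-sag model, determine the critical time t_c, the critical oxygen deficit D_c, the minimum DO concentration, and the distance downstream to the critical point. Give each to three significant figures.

t_c = [1/(k_r−k_1)] ln[(k_r/k_1)(1 − D₀(k_r−k_1)/(k_1 L₀))]
= [1/(2.01−0.430)] ln[(2.01/0.430)(1 − 1.89×1.580/(0.430×23.5))]
= (1/1.580) ln[4.674 × 0.7045] = 0.6329 × ln(3.293) = 0.6329 × 1.192 = 0.7543 d.
L(t_c) = L₀ e^(−k_1 t_c) = 23.5 × 0.7230 = 16.99 mg/L, and at the critical point k_r D_c = k_1 L, so D_c = (0.430/2.01) × 16.99 = 3.635 mg/L.
Minimum DO = C_s − D_c = 10.7 − 3.635 = 7.065 mg/L.
x_c = v t_c = 1.11 m/s × 0.7543 d × 86400 s/d = 72340 m ≈ 72.3 km.

t_c ≈ 0.754 d; D_c ≈ 3.63 mg/L; min DO ≈ 7.07 mg/L; x_c ≈ 72.3 km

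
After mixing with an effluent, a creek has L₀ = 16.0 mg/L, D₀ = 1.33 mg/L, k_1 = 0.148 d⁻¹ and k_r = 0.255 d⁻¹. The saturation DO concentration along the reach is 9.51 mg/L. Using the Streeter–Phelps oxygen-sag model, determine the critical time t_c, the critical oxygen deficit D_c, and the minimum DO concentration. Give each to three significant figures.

At the critical point dD/dt = 0, so k_1 L₀ e^(−k_1 t) = k_r D. Substituting D(t) from the Streeter–Phelps equation and solving for t gives
t_c = ln[(k_r/k_1)(1 − D₀(k_r−k_1)/(k_1 L₀))] / (k_r−k_1).
Here k_r−k_1 = 0.1070 d⁻¹ and 1 − D₀(k_r−k_1)/(k_1 L₀) = 1 − 1.33×0.1070/(0.148×16.0) = 0.9399, so
t_c = ln(1.723 × 0.9399) / 0.1070 = 0.4821 / 0.1070 = 4.505 d.
L(t_c) = L₀ e^(−k_1 t_c) = 16.0 × 0.5134 = 8.214 mg/L, and at the critical point k_r D_c = k_1 L, so D_c = (0.148/0.255) × 8.214 = 4.767 mg/L.
Minimum DO = C_s − D_c = 9.51 − 4.767 = 4.743 mg/L.

t_c ≈ 4.51 d; D_c ≈ 4.77 mg/L; min DO ≈ 4.74 mg/L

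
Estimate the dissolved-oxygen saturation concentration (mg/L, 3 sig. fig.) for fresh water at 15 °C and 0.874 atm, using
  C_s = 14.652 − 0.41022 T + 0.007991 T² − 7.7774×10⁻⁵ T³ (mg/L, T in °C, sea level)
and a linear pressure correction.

At sea level: C_s = 14.652 − 0.41022×15 + 0.007991×15² − 7.7774×10⁻⁵×15³ = 10.03 mg/L.
Pressure correction: C_s' = 10.03 × 0.874 = 8.770 mg/L.

C_s ≈ 8.77 mg/L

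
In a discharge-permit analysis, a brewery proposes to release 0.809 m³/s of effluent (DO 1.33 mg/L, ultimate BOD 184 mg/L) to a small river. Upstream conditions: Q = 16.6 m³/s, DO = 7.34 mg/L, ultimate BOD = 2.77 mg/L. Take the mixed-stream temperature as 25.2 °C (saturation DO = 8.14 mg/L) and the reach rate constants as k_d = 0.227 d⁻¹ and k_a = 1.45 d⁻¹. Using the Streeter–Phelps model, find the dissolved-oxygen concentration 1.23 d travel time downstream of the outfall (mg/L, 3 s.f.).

Mixed DO = (16.6×7.34 + 0.809×1.33)/(16.6+0.809) = 122.9/17.41 = 7.061 mg/L.
Mixed L₀ = (16.6×2.77 + 0.809×184)/(17.41) = 194.8/17.41 = 11.19 mg/L.
Initial deficit D₀ = C_s − DO₀ = 8.14 − 7.061 = 1.079 mg/L.
D(1.23) = [0.227×11.19/(1.45−0.227)](e^(−0.227×1.23) − e^(−1.45×1.23)) + 1.079 e^(−1.45×1.23)
= 2.077 × (0.7564 − 0.1680) + 1.079 × 0.1680 = 1.404 mg/L.
DO = 8.14 − 1.404 = 6.736 mg/L.

DO ≈ 6.74 mg/L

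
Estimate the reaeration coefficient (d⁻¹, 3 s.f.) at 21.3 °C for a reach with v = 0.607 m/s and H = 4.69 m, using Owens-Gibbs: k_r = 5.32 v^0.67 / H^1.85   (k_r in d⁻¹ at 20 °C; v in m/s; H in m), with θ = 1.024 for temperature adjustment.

k_r(20) = 5.32 × 0.607^0.67 / 4.69^1.85 = 5.32 × 0.7157 / 17.44 = 0.2183 d⁻¹.
k_r(21.3) = 0.2183 × 1.024^(21.3−20) = 0.2183 × 1.031 = 0.2251 d⁻¹.

k_r ≈ 0.225 d⁻¹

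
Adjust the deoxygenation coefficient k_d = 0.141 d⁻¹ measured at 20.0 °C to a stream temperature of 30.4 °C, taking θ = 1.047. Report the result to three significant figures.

k_d ≈ 0.227 d⁻¹

k_d(T₂) = k_d(T₁) · θ^(T₂−T₁) = 0.141 × 1.047^(30.4−20.0)
= 0.141 × 1.047^10.4 = 0.141 × 1.612 = 0.2273 d⁻¹.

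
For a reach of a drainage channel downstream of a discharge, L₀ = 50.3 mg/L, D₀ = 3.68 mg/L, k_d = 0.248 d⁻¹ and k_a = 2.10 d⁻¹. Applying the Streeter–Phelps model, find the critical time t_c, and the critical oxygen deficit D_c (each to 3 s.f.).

t_c ≈ 0.727 d; D_c ≈ 4.96 mg/L

With k_a/k_d = 8.468 and 1 − D₀(k_a−k_d)/(k_d L₀) = 0.4537,
t_c = ln(8.468 × 0.4537) / (2.10 − 0.248) = ln(3.841) / 1.852 = 1.346/1.852 = 0.7267 d.
L(t_c) = L₀ e^(−k_d t_c) = 50.3 × 0.8351 = 42.00 mg/L, and at the critical point k_a D_c = k_d L, so D_c = (0.248/2.10) × 42.00 = 4.961 mg/L.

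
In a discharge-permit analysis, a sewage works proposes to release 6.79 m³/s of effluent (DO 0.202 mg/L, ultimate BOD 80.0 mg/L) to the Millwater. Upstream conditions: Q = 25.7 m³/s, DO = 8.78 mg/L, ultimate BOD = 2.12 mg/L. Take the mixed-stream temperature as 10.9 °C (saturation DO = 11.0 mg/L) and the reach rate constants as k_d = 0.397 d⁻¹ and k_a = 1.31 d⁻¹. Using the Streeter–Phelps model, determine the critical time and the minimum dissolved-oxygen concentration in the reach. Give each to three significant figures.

t_c ≈ 0.545 d; minimum DO ≈ 6.51 mg/L

Mixed DO = (25.7×8.78 + 6.79×0.202)/(25.7+6.79) = 227.0/32.49 = 6.987 mg/L.
Mixed L₀ = (25.7×2.12 + 6.79×80.0)/(32.49) = 597.7/32.49 = 18.40 mg/L.
Initial deficit D₀ = C_s − DO₀ = 11.0 − 6.987 = 4.013 mg/L.
t_c = (1/0.9130) ln[(1.31/0.397)(1 − 4.013×0.9130/(0.397×18.40))] = 1.095 × ln(1.644) = 0.5448 d.
D_c = (0.397/1.31) × 18.40 × e^(−0.397×0.5448) = 0.3031 × 18.40 × 0.8055 = 4.491 mg/L.
Minimum DO = 11.0 − 4.491 = 6.509 mg/L.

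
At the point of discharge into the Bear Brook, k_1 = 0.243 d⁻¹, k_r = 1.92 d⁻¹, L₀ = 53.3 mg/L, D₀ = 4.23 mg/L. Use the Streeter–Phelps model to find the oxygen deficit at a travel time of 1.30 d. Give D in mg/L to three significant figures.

D ≈ 5.34 mg/L

k_1 L₀/(k_r−k_1) = 0.243×53.3/(1.92−0.243) = 12.95/1.677 = 7.723 mg/L.
e^(−k_1 t) = e^(−0.243×1.300) = 0.7291; e^(−k_r t) = e^(−1.92×1.300) = 0.08241.
D = 7.723 × (0.7291 − 0.08241) + 4.23 × 0.08241 = 4.995 + 0.3486 = 5.343 mg/L.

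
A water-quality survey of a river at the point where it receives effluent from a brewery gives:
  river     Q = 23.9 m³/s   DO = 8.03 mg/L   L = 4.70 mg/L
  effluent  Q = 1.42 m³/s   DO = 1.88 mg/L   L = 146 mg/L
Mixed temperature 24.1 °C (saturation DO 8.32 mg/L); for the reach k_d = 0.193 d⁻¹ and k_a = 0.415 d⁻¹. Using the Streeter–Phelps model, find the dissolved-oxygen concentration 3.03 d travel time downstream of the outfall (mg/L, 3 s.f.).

Mixed DO = (23.9×8.03 + 1.42×1.88)/(23.9+1.42) = 194.6/25.32 = 7.685 mg/L.
Mixed L₀ = (23.9×4.70 + 1.42×146)/(25.32) = 319.6/25.32 = 12.62 mg/L.
Initial deficit D₀ = C_s − DO₀ = 8.32 − 7.685 = 0.6349 mg/L.
D(3.03) = [0.193×12.62/(0.415−0.193)](e^(−0.193×3.03) − e^(−0.415×3.03)) + 0.6349 e^(−0.415×3.03)
= 10.98 × (0.5572 − 0.2844) + 0.6349 × 0.2844 = 3.175 mg/L.
DO = 8.32 − 3.175 = 5.145 mg/L.

DO ≈ 5.14 mg/L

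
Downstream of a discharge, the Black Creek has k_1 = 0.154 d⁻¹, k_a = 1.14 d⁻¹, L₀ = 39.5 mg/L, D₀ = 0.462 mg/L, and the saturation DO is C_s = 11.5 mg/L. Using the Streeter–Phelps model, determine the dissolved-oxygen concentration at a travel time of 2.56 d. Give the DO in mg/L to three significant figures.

DO ≈ 7.65 mg/L

k_1 L₀/(k_a−k_1) = 0.154×39.5/(1.14−0.154) = 6.083/0.9860 = 6.169 mg/L.
e^(−k_1 t) = e^(−0.154×2.560) = 0.6742; e^(−k_a t) = e^(−1.14×2.560) = 0.05402.
D = 6.169 × (0.6742 − 0.05402) + 0.462 × 0.05402 = 3.826 + 0.02496 = 3.851 mg/L.
DO = C_s − D = 11.5 − 3.851 = 7.649 mg/L.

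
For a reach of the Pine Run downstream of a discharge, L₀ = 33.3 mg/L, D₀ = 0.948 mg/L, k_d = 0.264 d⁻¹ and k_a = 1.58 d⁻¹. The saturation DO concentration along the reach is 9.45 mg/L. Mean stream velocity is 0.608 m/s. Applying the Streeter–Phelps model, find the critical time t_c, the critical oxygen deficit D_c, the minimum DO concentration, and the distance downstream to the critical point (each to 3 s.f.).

t_c ≈ 1.24 d; D_c ≈ 4.01 mg/L; min DO ≈ 5.44 mg/L; x_c ≈ 65.3 km

At the critical point dD/dt = 0, so k_d L₀ e^(−k_d t) = k_a D. Substituting D(t) from the Streeter–Phelps equation and solving for t gives
t_c = ln[(k_a/k_d)(1 − D₀(k_a−k_d)/(k_d L₀))] / (k_a−k_d).
Here k_a−k_d = 1.316 d⁻¹ and 1 − D₀(k_a−k_d)/(k_d L₀) = 1 − 0.948×1.316/(0.264×33.3) = 0.8581, so
t_c = ln(5.985 × 0.8581) / 1.316 = 1.636 / 1.316 = 1.243 d.
D_c = (k_d/k_a) L₀ e^(−k_d t_c) = (0.264/1.58) × 33.3 × e^(−0.264×1.243) = 0.1671 × 33.3 × 0.7202 = 4.007 mg/L.
Minimum DO = C_s − D_c = 9.45 − 4.007 = 5.443 mg/L.
x_c = v t_c = 0.608 m/s × 1.243 d × 86400 s/d = 65310 m ≈ 65.3 km.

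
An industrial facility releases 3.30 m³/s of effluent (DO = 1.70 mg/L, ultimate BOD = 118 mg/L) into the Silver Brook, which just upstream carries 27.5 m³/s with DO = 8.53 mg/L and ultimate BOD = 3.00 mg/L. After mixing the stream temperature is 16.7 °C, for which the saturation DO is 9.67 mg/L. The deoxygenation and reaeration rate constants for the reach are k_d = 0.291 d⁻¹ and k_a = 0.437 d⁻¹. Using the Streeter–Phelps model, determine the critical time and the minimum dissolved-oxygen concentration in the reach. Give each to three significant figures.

Mixed DO = (27.5×8.53 + 3.30×1.70)/(27.5+3.30) = 240.2/30.80 = 7.798 mg/L.
Mixed L₀ = (27.5×3.00 + 3.30×118)/(30.80) = 471.9/30.80 = 15.32 mg/L.
Initial deficit D₀ = C_s − DO₀ = 9.67 − 7.798 = 1.872 mg/L.
t_c = (1/0.1460) ln[(0.437/0.291)(1 − 1.872×0.1460/(0.291×15.32))] = 6.849 × ln(1.410) = 2.352 d.
D_c = (0.291/0.437) × 15.32 × e^(−0.291×2.352) = 0.6659 × 15.32 × 0.5044 = 5.146 mg/L.
Minimum DO = 9.67 − 5.146 = 4.524 mg/L.

t_c ≈ 2.35 d; minimum DO ≈ 4.52 mg/L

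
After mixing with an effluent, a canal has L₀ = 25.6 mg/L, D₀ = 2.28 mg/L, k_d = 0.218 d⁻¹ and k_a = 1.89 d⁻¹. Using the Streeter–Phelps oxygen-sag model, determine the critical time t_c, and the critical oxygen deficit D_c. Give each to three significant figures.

t_c ≈ 0.604 d; D_c ≈ 2.59 mg/L

With k_a/k_d = 8.670 and 1 − D₀(k_a−k_d)/(k_d L₀) = 0.3169,
t_c = ln(8.670 × 0.3169) / (1.89 − 0.218) = ln(2.748) / 1.672 = 1.011/1.672 = 0.6045 d.
D_c = (k_d/k_a) L₀ e^(−k_d t_c) = (0.218/1.89) × 25.6 × e^(−0.218×0.6045) = 0.1153 × 25.6 × 0.8765 = 2.588 mg/L.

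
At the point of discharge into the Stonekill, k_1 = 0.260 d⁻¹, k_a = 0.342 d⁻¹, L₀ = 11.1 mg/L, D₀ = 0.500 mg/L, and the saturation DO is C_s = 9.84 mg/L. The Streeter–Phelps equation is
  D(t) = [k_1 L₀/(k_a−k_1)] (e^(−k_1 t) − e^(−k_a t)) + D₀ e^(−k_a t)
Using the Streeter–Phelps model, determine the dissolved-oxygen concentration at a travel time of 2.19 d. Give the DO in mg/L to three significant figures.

DO ≈ 6.33 mg/L

k_1 L₀/(k_a−k_1) = 0.260×11.1/(0.342−0.260) = 2.886/0.08200 = 35.20 mg/L.
e^(−k_1 t) = e^(−0.260×2.190) = 0.5659; e^(−k_a t) = e^(−0.342×2.190) = 0.4728.
D = 35.20 × (0.5659 − 0.4728) + 0.500 × 0.4728 = 3.274 + 0.2364 = 3.510 mg/L.
DO = C_s − D = 9.84 − 3.510 = 6.330 mg/L.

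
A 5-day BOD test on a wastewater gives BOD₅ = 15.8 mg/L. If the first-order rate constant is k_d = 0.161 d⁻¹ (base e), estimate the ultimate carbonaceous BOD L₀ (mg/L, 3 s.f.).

L₀ ≈ 28.6 mg/L

BOD₅ = L₀(1 − e^(−5k_d)) ⇒ L₀ = BOD₅ / (1 − e^(−5×0.161))
= 15.8 / (1 − 0.4471) = 15.8 / 0.5529 = 28.58 mg/L.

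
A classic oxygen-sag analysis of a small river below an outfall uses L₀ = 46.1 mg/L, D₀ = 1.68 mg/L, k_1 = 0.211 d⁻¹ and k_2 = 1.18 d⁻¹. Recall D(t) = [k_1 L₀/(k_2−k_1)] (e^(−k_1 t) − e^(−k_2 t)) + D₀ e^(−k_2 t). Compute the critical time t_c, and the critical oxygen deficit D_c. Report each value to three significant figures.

t_c ≈ 1.59 d; D_c ≈ 5.90 mg/L

At the critical point dD/dt = 0, so k_1 L₀ e^(−k_1 t) = k_2 D. Substituting D(t) from the Streeter–Phelps equation and solving for t gives
t_c = ln[(k_2/k_1)(1 − D₀(k_2−k_1)/(k_1 L₀))] / (k_2−k_1).
Here k_2−k_1 = 0.9690 d⁻¹ and 1 − D₀(k_2−k_1)/(k_1 L₀) = 1 − 1.68×0.9690/(0.211×46.1) = 0.8326, so
t_c = ln(5.592 × 0.8326) / 0.9690 = 1.538 / 0.9690 = 1.587 d.
L(t_c) = L₀ e^(−k_1 t_c) = 46.1 × 0.7154 = 32.98 mg/L, and at the critical point k_2 D_c = k_1 L, so D_c = (0.211/1.18) × 32.98 = 5.897 mg/L.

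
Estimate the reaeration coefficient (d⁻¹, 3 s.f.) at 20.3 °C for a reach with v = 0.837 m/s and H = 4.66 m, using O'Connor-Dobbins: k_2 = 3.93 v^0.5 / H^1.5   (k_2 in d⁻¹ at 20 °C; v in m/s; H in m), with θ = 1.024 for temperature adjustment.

k_2 ≈ 0.360 d⁻¹

k_2(20) = 3.93 × 0.837^0.5 / 4.66^1.5 = 3.93 × 0.9149 / 10.06 = 0.3574 d⁻¹.
k_2(20.3) = 0.3574 × 1.024^(20.3−20) = 0.3574 × 1.007 = 0.3600 d⁻¹.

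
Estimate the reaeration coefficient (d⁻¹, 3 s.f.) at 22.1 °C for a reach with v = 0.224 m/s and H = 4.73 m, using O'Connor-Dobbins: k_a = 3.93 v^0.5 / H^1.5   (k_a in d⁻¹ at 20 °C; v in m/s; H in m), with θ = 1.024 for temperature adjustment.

k_a ≈ 0.190 d⁻¹

k_a(20) = 3.93 × 0.224^0.5 / 4.73^1.5 = 3.93 × 0.4733 / 10.29 = 0.1808 d⁻¹.
k_a(22.1) = 0.1808 × 1.024^(22.1−20) = 0.1808 × 1.051 = 0.1900 d⁻¹.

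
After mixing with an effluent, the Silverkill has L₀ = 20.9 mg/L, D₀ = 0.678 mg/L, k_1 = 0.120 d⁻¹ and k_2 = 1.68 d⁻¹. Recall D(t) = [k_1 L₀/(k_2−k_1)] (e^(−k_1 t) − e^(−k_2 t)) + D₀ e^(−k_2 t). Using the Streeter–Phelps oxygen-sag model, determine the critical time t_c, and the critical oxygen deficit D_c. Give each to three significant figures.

At the critical point dD/dt = 0, so k_1 L₀ e^(−k_1 t) = k_2 D. Substituting D(t) from the Streeter–Phelps equation and solving for t gives
t_c = ln[(k_2/k_1)(1 − D₀(k_2−k_1)/(k_1 L₀))] / (k_2−k_1).
Here k_2−k_1 = 1.560 d⁻¹ and 1 − D₀(k_2−k_1)/(k_1 L₀) = 1 − 0.678×1.560/(0.120×20.9) = 0.5783, so
t_c = ln(14.00 × 0.5783) / 1.560 = 2.091 / 1.560 = 1.341 d.
L(t_c) = L₀ e^(−k_1 t_c) = 20.9 × 0.8514 = 17.79 mg/L, and at the critical point k_2 D_c = k_1 L, so D_c = (0.120/1.68) × 17.79 = 1.271 mg/L.

t_c ≈ 1.34 d; D_c ≈ 1.27 mg/L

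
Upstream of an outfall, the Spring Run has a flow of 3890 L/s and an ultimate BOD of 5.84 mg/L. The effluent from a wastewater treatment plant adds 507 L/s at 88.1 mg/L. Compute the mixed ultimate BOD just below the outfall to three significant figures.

15.3 mg/L

Flow-weighted mixing: C = (Q_r C_r + Q_w C_w)/(Q_r + Q_w)
= (3890×5.84 + 507×88.1)/(3890 + 507) = 67380/4397 = 15.33 mg/L.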